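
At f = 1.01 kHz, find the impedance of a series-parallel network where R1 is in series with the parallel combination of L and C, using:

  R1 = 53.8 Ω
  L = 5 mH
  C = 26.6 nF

Step 1 — Angular frequency: ω = 2π·f = 2π·1010 = 6346 rad/s.
Step 2 — Component impedances:
  R1: Z = R = 53.8 Ω
  L: Z = jωL = j·6346·0.005 = 0 + j31.73 Ω
  C: Z = 1/(jωC) = -j/(ω·C) = 0 - j5924 Ω
Step 3 — Parallel branch: L || C = 1/(1/L + 1/C) = 0 + j31.9 Ω.
Step 4 — Series with R1: Z_total = R1 + (L || C) = 53.8 + j31.9 Ω = 62.55∠30.7° Ω.

Z = 53.8 + j31.9 Ω = 62.55∠30.7° Ω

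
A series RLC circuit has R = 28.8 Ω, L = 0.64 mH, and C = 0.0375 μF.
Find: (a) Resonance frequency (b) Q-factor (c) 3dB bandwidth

Step 1 — Resonance: ω₀ = 1/√(LC) = 1/√(0.00064·3.75e-08) = 2.041e+05 rad/s.
Step 2 — f₀ = ω₀/(2π) = 3.249e+04 Hz.
Step 3 — Series Q: Q = ω₀L/R = 2.041e+05·0.00064/28.8 = 4.536.
Step 4 — Bandwidth: Δω = ω₀/Q = 4.5e+04 rad/s; BW = Δω/(2π) = 7162 Hz.

(a) f₀ = 3.249e+04 Hz  (b) Q = 4.536  (c) BW = 7162 Hz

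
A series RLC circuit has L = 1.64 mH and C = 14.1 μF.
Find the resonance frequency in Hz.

Step 1 — Resonance condition Im(Z)=0 gives ω₀ = 1/√(LC).
Step 2 — ω₀ = 1/√(0.00164·1.41e-05) = 6576 rad/s.
Step 3 — f₀ = ω₀/(2π) = 1047 Hz.

f₀ = 1047 Hz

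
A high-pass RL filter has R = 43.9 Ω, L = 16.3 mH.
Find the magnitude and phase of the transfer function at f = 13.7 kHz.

Step 1 — Angular frequency: ω = 2π·1.37e+04 = 8.608e+04 rad/s.
Step 2 — Transfer function: H(jω) = jωL/(R + jωL).
Step 3 — Numerator jωL = j·1403; denominator R + jωL = 43.9 + j1403.
Step 4 — H = 0.999 + j0.03126.
Step 5 — Magnitude: |H| = 0.9995 (-0.0 dB); phase: φ = 1.8°.

|H| = 0.9995 (-0.0 dB), φ = 1.8°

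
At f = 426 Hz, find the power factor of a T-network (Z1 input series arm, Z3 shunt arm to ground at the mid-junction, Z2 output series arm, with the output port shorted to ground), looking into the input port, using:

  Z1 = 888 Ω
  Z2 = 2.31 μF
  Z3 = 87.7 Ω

Step 1 — Angular frequency: ω = 2π·f = 2π·426 = 2677 rad/s.
Step 2 — Component impedances:
  Z1: Z = R = 888 Ω
  Z2: Z = 1/(jωC) = -j/(ω·C) = 0 - j161.7 Ω
  Z3: Z = R = 87.7 Ω
Step 3 — With the output port shorted to ground, the output series arm Z2 runs from the junction to ground; the shunt arm Z3 also runs from the junction to ground. They appear in parallel: Z3 || Z2 = 67.77 - j36.75 Ω.
Step 4 — Series with input arm Z1: Z_in = Z1 + (Z3 || Z2) = 955.8 - j36.75 Ω = 956.5∠-2.2° Ω.
Step 5 — Power factor: PF = cos(φ) = Re(Z)/|Z| = 955.8/956.5 = 0.9993.
Step 6 — Type: Im(Z) = -36.75 ⇒ leading (phase φ = -2.2°).

PF = 0.9993 (leading, φ = -2.2°)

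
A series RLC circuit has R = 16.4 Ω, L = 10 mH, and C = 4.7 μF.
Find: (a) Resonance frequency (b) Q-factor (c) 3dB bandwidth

Step 1 — Resonance: ω₀ = 1/√(LC) = 1/√(0.01·4.7e-06) = 4613 rad/s.
Step 2 — f₀ = ω₀/(2π) = 734.1 Hz.
Step 3 — Series Q: Q = ω₀L/R = 4613·0.01/16.4 = 2.813.
Step 4 — Bandwidth: Δω = ω₀/Q = 1640 rad/s; BW = Δω/(2π) = 261 Hz.

(a) f₀ = 734.1 Hz  (b) Q = 2.813  (c) BW = 261 Hz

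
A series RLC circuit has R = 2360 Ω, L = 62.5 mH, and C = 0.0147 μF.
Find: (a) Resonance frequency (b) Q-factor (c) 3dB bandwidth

Step 1 — Resonance: ω₀ = 1/√(LC) = 1/√(0.0625·1.47e-08) = 3.299e+04 rad/s.
Step 2 — f₀ = ω₀/(2π) = 5251 Hz.
Step 3 — Series Q: Q = ω₀L/R = 3.299e+04·0.0625/2360 = 0.8737.
Step 4 — Bandwidth: Δω = ω₀/Q = 3.776e+04 rad/s; BW = Δω/(2π) = 6010 Hz.

(a) f₀ = 5251 Hz  (b) Q = 0.8737  (c) BW = 6010 Hz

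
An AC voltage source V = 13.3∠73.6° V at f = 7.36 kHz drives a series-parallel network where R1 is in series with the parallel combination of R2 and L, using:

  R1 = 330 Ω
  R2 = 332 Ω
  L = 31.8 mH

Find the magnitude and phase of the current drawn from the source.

Step 1 — Angular frequency: ω = 2π·f = 2π·7360 = 4.624e+04 rad/s.
Step 2 — Component impedances:
  R1: Z = R = 330 Ω
  R2: Z = R = 332 Ω
  L: Z = jωL = j·4.624e+04·0.0318 = 0 + j1471 Ω
Step 3 — Parallel branch: R2 || L = 1/(1/R2 + 1/L) = 315.9 + j71.32 Ω.
Step 4 — Series with R1: Z_total = R1 + (R2 || L) = 645.9 + j71.32 Ω = 649.8∠6.3° Ω.
Step 5 — Source phasor: V = 13.3∠73.6° V = 3.755 + j12.76 V.
Step 6 — Ohm's law: I = V / Z_total = (3.755 + j12.76) / (645.9 + j71.32) = 0.007899 + j0.01888 A.
Step 7 — Convert to polar: |I| = 0.02047 A, ∠I = 67.3°.

I = 0.02047∠67.3° A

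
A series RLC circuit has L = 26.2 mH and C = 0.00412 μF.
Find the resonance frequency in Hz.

Step 1 — Resonance condition Im(Z)=0 gives ω₀ = 1/√(LC).
Step 2 — ω₀ = 1/√(0.0262·4.12e-09) = 9.625e+04 rad/s.
Step 3 — f₀ = ω₀/(2π) = 1.532e+04 Hz.

f₀ = 1.532e+04 Hz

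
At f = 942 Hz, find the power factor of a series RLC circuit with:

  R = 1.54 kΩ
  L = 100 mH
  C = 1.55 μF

Step 1 — Angular frequency: ω = 2π·f = 2π·942 = 5919 rad/s.
Step 2 — Component impedances:
  R: Z = R = 1540 Ω
  L: Z = jωL = j·5919·0.1 = 0 + j591.9 Ω
  C: Z = 1/(jωC) = -j/(ω·C) = 0 - j109 Ω
Step 3 — Series combination: Z_total = R + L + C = 1540 + j482.9 Ω = 1614∠17.4° Ω.
Step 4 — Power factor: PF = cos(φ) = Re(Z)/|Z| = 1540/1614 = 0.9542.
Step 5 — Type: Im(Z) = 482.9 ⇒ lagging (phase φ = 17.4°).

PF = 0.9542 (lagging, φ = 17.4°)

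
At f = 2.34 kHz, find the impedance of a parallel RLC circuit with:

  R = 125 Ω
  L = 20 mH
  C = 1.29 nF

Step 1 — Angular frequency: ω = 2π·f = 2π·2340 = 1.47e+04 rad/s.
Step 2 — Component impedances:
  R: Z = R = 125 Ω
  L: Z = jωL = j·1.47e+04·0.02 = 0 + j294.1 Ω
  C: Z = 1/(jωC) = -j/(ω·C) = 0 - j5.272e+04 Ω
Step 3 — Parallel combination: 1/Z_total = 1/R + 1/L + 1/C; Z_total = 106 + j44.83 Ω = 115.1∠22.9° Ω.

Z = 106 + j44.83 Ω = 115.1∠22.9° Ω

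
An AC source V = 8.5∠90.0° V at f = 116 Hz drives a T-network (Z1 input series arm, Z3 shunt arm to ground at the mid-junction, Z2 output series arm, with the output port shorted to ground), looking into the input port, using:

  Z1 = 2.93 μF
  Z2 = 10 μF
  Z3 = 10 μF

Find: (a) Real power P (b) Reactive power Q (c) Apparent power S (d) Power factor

Step 1 — Angular frequency: ω = 2π·f = 2π·116 = 728.8 rad/s.
Step 2 — Component impedances:
  Z1: Z = 1/(jωC) = -j/(ω·C) = 0 - j468.3 Ω
  Z2: Z = 1/(jωC) = -j/(ω·C) = 0 - j137.2 Ω
  Z3: Z = 1/(jωC) = -j/(ω·C) = 0 - j137.2 Ω
Step 3 — With the output port shorted to ground, the output series arm Z2 runs from the junction to ground; the shunt arm Z3 also runs from the junction to ground. They appear in parallel: Z3 || Z2 = 0 - j68.6 Ω.
Step 4 — Series with input arm Z1: Z_in = Z1 + (Z3 || Z2) = 0 - j536.9 Ω = 536.9∠-90.0° Ω.
Step 5 — Source phasor: V = 8.5∠90.0° V = 0 + j8.5 V.
Step 6 — Current: I = V / Z = -0.01583 A = 0.01583∠180.0° A.
Step 7 — Complex power: S = V·I* = 0 - j0.1346 VA.
Step 8 — Real power: P = Re(S) = 0 W.
Step 9 — Reactive power: Q = Im(S) = -0.1346 VAR.
Step 10 — Apparent power: |S| = 0.1346 VA.
Step 11 — Power factor: PF = P/|S| = 0 (leading).

(a) P = 0 W  (b) Q = -0.1346 VAR  (c) S = 0.1346 VA  (d) PF = 0 (leading)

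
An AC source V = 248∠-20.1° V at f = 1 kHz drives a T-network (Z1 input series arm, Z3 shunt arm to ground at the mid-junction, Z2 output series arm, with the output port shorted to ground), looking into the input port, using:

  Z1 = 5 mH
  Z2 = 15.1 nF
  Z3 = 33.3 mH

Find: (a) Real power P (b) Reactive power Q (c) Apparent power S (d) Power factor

Step 1 — Angular frequency: ω = 2π·f = 2π·1000 = 6283 rad/s.
Step 2 — Component impedances:
  Z1: Z = jωL = j·6283·0.005 = 0 + j31.42 Ω
  Z2: Z = 1/(jωC) = -j/(ω·C) = 0 - j1.054e+04 Ω
  Z3: Z = jωL = j·6283·0.0333 = 0 + j209.2 Ω
Step 3 — With the output port shorted to ground, the output series arm Z2 runs from the junction to ground; the shunt arm Z3 also runs from the junction to ground. They appear in parallel: Z3 || Z2 = 0 + j213.5 Ω.
Step 4 — Series with input arm Z1: Z_in = Z1 + (Z3 || Z2) = 0 + j244.9 Ω = 244.9∠90.0° Ω.
Step 5 — Source phasor: V = 248∠-20.1° V = 232.9 - j85.23 V.
Step 6 — Current: I = V / Z = -0.348 - j0.951 A = 1.013∠-110.1° A.
Step 7 — Complex power: S = V·I* = 0 + j251.2 VA.
Step 8 — Real power: P = Re(S) = 0 W.
Step 9 — Reactive power: Q = Im(S) = 251.2 VAR.
Step 10 — Apparent power: |S| = 251.2 VA.
Step 11 — Power factor: PF = P/|S| = 0 (lagging).

(a) P = 0 W  (b) Q = 251.2 VAR  (c) S = 251.2 VA  (d) PF = 0 (lagging)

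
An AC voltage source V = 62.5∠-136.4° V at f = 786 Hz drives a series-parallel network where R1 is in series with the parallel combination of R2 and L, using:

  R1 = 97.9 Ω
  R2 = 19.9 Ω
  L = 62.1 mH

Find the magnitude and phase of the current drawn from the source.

Step 1 — Angular frequency: ω = 2π·f = 2π·786 = 4939 rad/s.
Step 2 — Component impedances:
  R1: Z = R = 97.9 Ω
  R2: Z = R = 19.9 Ω
  L: Z = jωL = j·4939·0.0621 = 0 + j306.7 Ω
Step 3 — Parallel branch: R2 || L = 1/(1/R2 + 1/L) = 19.82 + j1.286 Ω.
Step 4 — Series with R1: Z_total = R1 + (R2 || L) = 117.7 + j1.286 Ω = 117.7∠0.6° Ω.
Step 5 — Source phasor: V = 62.5∠-136.4° V = -45.26 - j43.1 V.
Step 6 — Ohm's law: I = V / Z_total = (-45.26 - j43.1) / (117.7 + j1.286) = -0.3884 - j0.3619 A.
Step 7 — Convert to polar: |I| = 0.5309 A, ∠I = -137.0°.

I = 0.5309∠-137.0° A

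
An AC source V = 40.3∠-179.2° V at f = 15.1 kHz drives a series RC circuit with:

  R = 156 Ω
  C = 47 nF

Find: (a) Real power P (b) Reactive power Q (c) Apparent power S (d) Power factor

Step 1 — Angular frequency: ω = 2π·f = 2π·1.51e+04 = 9.488e+04 rad/s.
Step 2 — Component impedances:
  R: Z = R = 156 Ω
  C: Z = 1/(jωC) = -j/(ω·C) = 0 - j224.3 Ω
Step 3 — Series combination: Z_total = R + C = 156 - j224.3 Ω = 273.2∠-55.2° Ω.
Step 4 — Source phasor: V = 40.3∠-179.2° V = -40.3 - j0.5627 V.
Step 5 — Current: I = V / Z = -0.08254 - j0.1223 A = 0.1475∠-124.0° A.
Step 6 — Complex power: S = V·I* = 3.395 - j4.88 VA.
Step 7 — Real power: P = Re(S) = 3.395 W.
Step 8 — Reactive power: Q = Im(S) = -4.88 VAR.
Step 9 — Apparent power: |S| = 5.945 VA.
Step 10 — Power factor: PF = P/|S| = 0.5711 (leading).

(a) P = 3.395 W  (b) Q = -4.88 VAR  (c) S = 5.945 VA  (d) PF = 0.5711 (leading)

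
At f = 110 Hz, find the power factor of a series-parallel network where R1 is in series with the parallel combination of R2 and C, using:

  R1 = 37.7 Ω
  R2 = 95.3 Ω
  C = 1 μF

Step 1 — Angular frequency: ω = 2π·f = 2π·110 = 691.2 rad/s.
Step 2 — Component impedances:
  R1: Z = R = 37.7 Ω
  R2: Z = R = 95.3 Ω
  C: Z = 1/(jωC) = -j/(ω·C) = 0 - j1447 Ω
Step 3 — Parallel branch: R2 || C = 1/(1/R2 + 1/C) = 94.89 - j6.25 Ω.
Step 4 — Series with R1: Z_total = R1 + (R2 || C) = 132.6 - j6.25 Ω = 132.7∠-2.7° Ω.
Step 5 — Power factor: PF = cos(φ) = Re(Z)/|Z| = 132.59/132.74 = 0.9989.
Step 6 — Type: Im(Z) = -6.25 ⇒ leading (phase φ = -2.7°).

PF = 0.9989 (leading, φ = -2.7°)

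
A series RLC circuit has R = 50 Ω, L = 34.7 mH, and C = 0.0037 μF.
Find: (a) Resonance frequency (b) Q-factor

Step 1 — Resonance condition Im(Z)=0 gives ω₀ = 1/√(LC).
Step 2 — ω₀ = 1/√(0.0347·3.7e-09) = 8.825e+04 rad/s.
Step 3 — f₀ = ω₀/(2π) = 1.405e+04 Hz.
Step 4 — Series Q: Q = ω₀L/R = 8.825e+04·0.0347/50 = 61.25.

(a) f₀ = 1.405e+04 Hz  (b) Q = 61.25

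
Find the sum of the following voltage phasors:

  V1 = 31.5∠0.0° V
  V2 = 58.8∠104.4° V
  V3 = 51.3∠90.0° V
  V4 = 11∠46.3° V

Step 1 — Convert each phasor to rectangular form:
  V1 = 31.5·(cos(0.0°) + j·sin(0.0°)) = 31.5 V
  V2 = 58.8·(cos(104.4°) + j·sin(104.4°)) = -14.62 + j56.95 V
  V3 = 51.3·(cos(90.0°) + j·sin(90.0°)) = 0 + j51.3 V
  V4 = 11·(cos(46.3°) + j·sin(46.3°)) = 7.6 + j7.953 V
Step 2 — Sum components: V_total = 24.48 + j116.2 V.
Step 3 — Convert to polar: |V_total| = 118.8 V, ∠V_total = 78.1°.

V_total = 118.8∠78.1° V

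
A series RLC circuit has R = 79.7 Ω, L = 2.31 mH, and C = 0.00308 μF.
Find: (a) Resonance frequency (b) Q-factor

Step 1 — Resonance condition Im(Z)=0 gives ω₀ = 1/√(LC).
Step 2 — ω₀ = 1/√(0.00231·3.08e-09) = 3.749e+05 rad/s.
Step 3 — f₀ = ω₀/(2π) = 5.967e+04 Hz.
Step 4 — Series Q: Q = ω₀L/R = 3.749e+05·0.00231/79.7 = 10.87.

(a) f₀ = 5.967e+04 Hz  (b) Q = 10.87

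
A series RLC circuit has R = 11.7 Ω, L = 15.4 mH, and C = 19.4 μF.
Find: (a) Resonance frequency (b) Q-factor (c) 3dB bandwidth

Step 1 — Resonance: ω₀ = 1/√(LC) = 1/√(0.0154·1.94e-05) = 1830 rad/s.
Step 2 — f₀ = ω₀/(2π) = 291.2 Hz.
Step 3 — Series Q: Q = ω₀L/R = 1830·0.0154/11.7 = 2.408.
Step 4 — Bandwidth: Δω = ω₀/Q = 759.7 rad/s; BW = Δω/(2π) = 120.9 Hz.

(a) f₀ = 291.2 Hz  (b) Q = 2.408  (c) BW = 120.9 Hz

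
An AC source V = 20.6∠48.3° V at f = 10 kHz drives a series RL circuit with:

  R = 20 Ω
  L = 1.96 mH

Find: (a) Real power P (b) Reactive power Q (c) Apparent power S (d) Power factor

Step 1 — Angular frequency: ω = 2π·f = 2π·1e+04 = 6.283e+04 rad/s.
Step 2 — Component impedances:
  R: Z = R = 20 Ω
  L: Z = jωL = j·6.283e+04·0.00196 = 0 + j123.2 Ω
Step 3 — Series combination: Z_total = R + L = 20 + j123.2 Ω = 124.8∠80.8° Ω.
Step 4 — Source phasor: V = 20.6∠48.3° V = 13.7 + j15.38 V.
Step 5 — Current: I = V / Z = 0.1393 - j0.08866 A = 0.1651∠-32.5° A.
Step 6 — Complex power: S = V·I* = 0.5452 + j3.357 VA.
Step 7 — Real power: P = Re(S) = 0.5452 W.
Step 8 — Reactive power: Q = Im(S) = 3.357 VAR.
Step 9 — Apparent power: |S| = 3.401 VA.
Step 10 — Power factor: PF = P/|S| = 0.1603 (lagging).

(a) P = 0.5452 W  (b) Q = 3.357 VAR  (c) S = 3.401 VA  (d) PF = 0.1603 (lagging)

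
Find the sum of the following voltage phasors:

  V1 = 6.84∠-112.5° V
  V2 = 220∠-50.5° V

Step 1 — Convert each phasor to rectangular form:
  V1 = 6.84·(cos(-112.5°) + j·sin(-112.5°)) = -2.618 - j6.319 V
  V2 = 220·(cos(-50.5°) + j·sin(-50.5°)) = 139.9 - j169.8 V
Step 2 — Sum components: V_total = 137.3 - j176.1 V.
Step 3 — Convert to polar: |V_total| = 223.3 V, ∠V_total = -52.0°.

V_total = 223.3∠-52.0° V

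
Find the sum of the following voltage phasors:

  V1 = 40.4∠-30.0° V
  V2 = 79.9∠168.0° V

Step 1 — Convert each phasor to rectangular form:
  V1 = 40.4·(cos(-30.0°) + j·sin(-30.0°)) = 34.99 - j20.2 V
  V2 = 79.9·(cos(168.0°) + j·sin(168.0°)) = -78.15 + j16.61 V
Step 2 — Sum components: V_total = -43.17 - j3.588 V.
Step 3 — Convert to polar: |V_total| = 43.32 V, ∠V_total = -175.2°.

V_total = 43.32∠-175.2° V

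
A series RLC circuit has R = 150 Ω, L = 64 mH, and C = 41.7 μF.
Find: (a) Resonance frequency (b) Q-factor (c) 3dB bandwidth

Step 1 — Resonance condition Im(Z)=0 gives ω₀ = 1/√(LC).
Step 2 — ω₀ = 1/√(0.064·4.17e-05) = 612.1 rad/s.
Step 3 — f₀ = ω₀/(2π) = 97.42 Hz.
Step 4 — Series Q: Q = ω₀L/R = 612.1·0.064/150 = 0.2612.
Step 5 — 3dB bandwidth: Δω = ω₀/Q = 2344 rad/s; BW = Δω/(2π) = 373 Hz.

(a) f₀ = 97.42 Hz  (b) Q = 0.2612  (c) BW = 373 Hz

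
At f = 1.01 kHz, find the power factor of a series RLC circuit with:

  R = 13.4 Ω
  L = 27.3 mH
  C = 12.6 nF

Step 1 — Angular frequency: ω = 2π·f = 2π·1010 = 6346 rad/s.
Step 2 — Component impedances:
  R: Z = R = 13.4 Ω
  L: Z = jωL = j·6346·0.0273 = 0 + j173.2 Ω
  C: Z = 1/(jωC) = -j/(ω·C) = 0 - j1.251e+04 Ω
Step 3 — Series combination: Z_total = R + L + C = 13.4 - j1.233e+04 Ω = 1.233e+04∠-89.9° Ω.
Step 4 — Power factor: PF = cos(φ) = Re(Z)/|Z| = 13.4/1.233e+04 = 0.001087.
Step 5 — Type: Im(Z) = -1.233e+04 ⇒ leading (phase φ = -89.9°).

PF = 0.001087 (leading, φ = -89.9°)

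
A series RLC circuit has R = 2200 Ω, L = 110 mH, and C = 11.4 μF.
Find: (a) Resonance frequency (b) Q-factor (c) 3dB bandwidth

Step 1 — Resonance condition Im(Z)=0 gives ω₀ = 1/√(LC).
Step 2 — ω₀ = 1/√(0.11·1.14e-05) = 893 rad/s.
Step 3 — f₀ = ω₀/(2π) = 142.1 Hz.
Step 4 — Series Q: Q = ω₀L/R = 893·0.11/2200 = 0.04465.
Step 5 — 3dB bandwidth: Δω = ω₀/Q = 2e+04 rad/s; BW = Δω/(2π) = 3183 Hz.

(a) f₀ = 142.1 Hz  (b) Q = 0.04465  (c) BW = 3183 Hz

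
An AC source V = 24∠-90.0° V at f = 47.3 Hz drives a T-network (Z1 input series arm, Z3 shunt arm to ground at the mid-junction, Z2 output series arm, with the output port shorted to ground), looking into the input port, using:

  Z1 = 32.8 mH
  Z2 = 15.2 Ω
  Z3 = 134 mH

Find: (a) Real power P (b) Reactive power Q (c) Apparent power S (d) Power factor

Step 1 — Angular frequency: ω = 2π·f = 2π·47.3 = 297.2 rad/s.
Step 2 — Component impedances:
  Z1: Z = jωL = j·297.2·0.0328 = 0 + j9.748 Ω
  Z2: Z = R = 15.2 Ω
  Z3: Z = jωL = j·297.2·0.134 = 0 + j39.82 Ω
Step 3 — With the output port shorted to ground, the output series arm Z2 runs from the junction to ground; the shunt arm Z3 also runs from the junction to ground. They appear in parallel: Z3 || Z2 = 13.27 + j5.064 Ω.
Step 4 — Series with input arm Z1: Z_in = Z1 + (Z3 || Z2) = 13.27 + j14.81 Ω = 19.88∠48.1° Ω.
Step 5 — Source phasor: V = 24∠-90.0° V = 0 - j24 V.
Step 6 — Current: I = V / Z = -0.899 - j0.8053 A = 1.207∠-138.1° A.
Step 7 — Complex power: S = V·I* = 19.33 + j21.58 VA.
Step 8 — Real power: P = Re(S) = 19.33 W.
Step 9 — Reactive power: Q = Im(S) = 21.58 VAR.
Step 10 — Apparent power: |S| = 28.97 VA.
Step 11 — Power factor: PF = P/|S| = 0.6672 (lagging).

(a) P = 19.33 W  (b) Q = 21.58 VAR  (c) S = 28.97 VA  (d) PF = 0.6672 (lagging)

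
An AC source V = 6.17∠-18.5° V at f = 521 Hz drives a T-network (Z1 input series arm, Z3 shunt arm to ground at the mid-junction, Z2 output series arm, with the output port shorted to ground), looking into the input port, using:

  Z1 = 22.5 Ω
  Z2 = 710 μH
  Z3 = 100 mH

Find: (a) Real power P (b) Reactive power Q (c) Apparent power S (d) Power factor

Step 1 — Angular frequency: ω = 2π·f = 2π·521 = 3274 rad/s.
Step 2 — Component impedances:
  Z1: Z = R = 22.5 Ω
  Z2: Z = jωL = j·3274·0.00071 = 0 + j2.324 Ω
  Z3: Z = jωL = j·3274·0.1 = 0 + j327.4 Ω
Step 3 — With the output port shorted to ground, the output series arm Z2 runs from the junction to ground; the shunt arm Z3 also runs from the junction to ground. They appear in parallel: Z3 || Z2 = 0 + j2.308 Ω.
Step 4 — Series with input arm Z1: Z_in = Z1 + (Z3 || Z2) = 22.5 + j2.308 Ω = 22.62∠5.9° Ω.
Step 5 — Source phasor: V = 6.17∠-18.5° V = 5.851 - j1.958 V.
Step 6 — Current: I = V / Z = 0.2485 - j0.1125 A = 0.2728∠-24.4° A.
Step 7 — Complex power: S = V·I* = 1.674 + j0.1717 VA.
Step 8 — Real power: P = Re(S) = 1.674 W.
Step 9 — Reactive power: Q = Im(S) = 0.1717 VAR.
Step 10 — Apparent power: |S| = 1.683 VA.
Step 11 — Power factor: PF = P/|S| = 0.9948 (lagging).

(a) P = 1.674 W  (b) Q = 0.1717 VAR  (c) S = 1.683 VA  (d) PF = 0.9948 (lagging)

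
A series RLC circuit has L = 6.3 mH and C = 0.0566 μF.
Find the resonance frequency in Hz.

Step 1 — Resonance condition Im(Z)=0 gives ω₀ = 1/√(LC).
Step 2 — ω₀ = 1/√(0.0063·5.66e-08) = 5.296e+04 rad/s.
Step 3 — f₀ = ω₀/(2π) = 8428 Hz.

f₀ = 8428 Hz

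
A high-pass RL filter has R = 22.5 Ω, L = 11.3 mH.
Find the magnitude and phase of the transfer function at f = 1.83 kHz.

Step 1 — Angular frequency: ω = 2π·1830 = 1.15e+04 rad/s.
Step 2 — Transfer function: H(jω) = jωL/(R + jωL).
Step 3 — Numerator jωL = j·129.9; denominator R + jωL = 22.5 + j129.9.
Step 4 — H = 0.9709 + j0.1681.
Step 5 — Magnitude: |H| = 0.9853 (-0.1 dB); phase: φ = 9.8°.

|H| = 0.9853 (-0.1 dB), φ = 9.8°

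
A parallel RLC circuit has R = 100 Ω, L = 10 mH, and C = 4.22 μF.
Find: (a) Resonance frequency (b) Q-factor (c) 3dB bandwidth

Step 1 — Resonance: ω₀ = 1/√(LC) = 1/√(0.01·4.22e-06) = 4868 rad/s.
Step 2 — f₀ = ω₀/(2π) = 774.8 Hz.
Step 3 — Parallel Q: Q = R/(ω₀L) = 100/(4868·0.01) = 2.054.
Step 4 — Bandwidth: Δω = ω₀/Q = 2370 rad/s; BW = Δω/(2π) = 377.1 Hz.

(a) f₀ = 774.8 Hz  (b) Q = 2.054  (c) BW = 377.1 Hz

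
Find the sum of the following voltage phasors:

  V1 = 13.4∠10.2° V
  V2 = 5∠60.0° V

Step 1 — Convert each phasor to rectangular form:
  V1 = 13.4·(cos(10.2°) + j·sin(10.2°)) = 13.19 + j2.373 V
  V2 = 5·(cos(60.0°) + j·sin(60.0°)) = 2.5 + j4.33 V
Step 2 — Sum components: V_total = 15.69 + j6.703 V.
Step 3 — Convert to polar: |V_total| = 17.06 V, ∠V_total = 23.1°.

V_total = 17.06∠23.1° V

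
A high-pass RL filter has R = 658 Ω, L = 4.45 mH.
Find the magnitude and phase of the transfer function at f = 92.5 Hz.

Step 1 — Angular frequency: ω = 2π·92.5 = 581.2 rad/s.
Step 2 — Transfer function: H(jω) = jωL/(R + jωL).
Step 3 — Numerator jωL = j·2.586; denominator R + jωL = 658 + j2.586.
Step 4 — H = 1.545e-05 + j0.003931.
Step 5 — Magnitude: |H| = 0.003931 (-48.1 dB); phase: φ = 89.8°.

|H| = 0.003931 (-48.1 dB), φ = 89.8°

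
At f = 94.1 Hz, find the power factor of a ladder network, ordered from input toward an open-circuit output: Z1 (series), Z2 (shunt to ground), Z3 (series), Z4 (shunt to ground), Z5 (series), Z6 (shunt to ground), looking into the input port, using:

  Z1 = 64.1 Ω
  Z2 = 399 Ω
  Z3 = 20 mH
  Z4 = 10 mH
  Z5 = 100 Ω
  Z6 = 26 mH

Step 1 — Angular frequency: ω = 2π·f = 2π·94.1 = 591.2 rad/s.
Step 2 — Component impedances:
  Z1: Z = R = 64.1 Ω
  Z2: Z = R = 399 Ω
  Z3: Z = jωL = j·591.2·0.02 = 0 + j11.82 Ω
  Z4: Z = jωL = j·591.2·0.01 = 0 + j5.912 Ω
  Z5: Z = R = 100 Ω
  Z6: Z = jωL = j·591.2·0.026 = 0 + j15.37 Ω
Step 3 — Ladder network (open output): work backward from the far end, alternating series and parallel combinations. Z_in = 65.21 + j17.6 Ω = 67.55∠15.1° Ω.
Step 4 — Power factor: PF = cos(φ) = Re(Z)/|Z| = 65.21/67.55 = 0.9654.
Step 5 — Type: Im(Z) = 17.6 ⇒ lagging (phase φ = 15.1°).

PF = 0.9654 (lagging, φ = 15.1°)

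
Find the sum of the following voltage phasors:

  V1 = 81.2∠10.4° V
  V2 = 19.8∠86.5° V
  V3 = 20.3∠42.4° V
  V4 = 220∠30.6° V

Step 1 — Convert each phasor to rectangular form:
  V1 = 81.2·(cos(10.4°) + j·sin(10.4°)) = 79.87 + j14.66 V
  V2 = 19.8·(cos(86.5°) + j·sin(86.5°)) = 1.209 + j19.76 V
  V3 = 20.3·(cos(42.4°) + j·sin(42.4°)) = 14.99 + j13.69 V
  V4 = 220·(cos(30.6°) + j·sin(30.6°)) = 189.4 + j112 V
Step 2 — Sum components: V_total = 285.4 + j160.1 V.
Step 3 — Convert to polar: |V_total| = 327.3 V, ∠V_total = 29.3°.

V_total = 327.3∠29.3° V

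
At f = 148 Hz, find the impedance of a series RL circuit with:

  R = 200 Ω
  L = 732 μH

Step 1 — Angular frequency: ω = 2π·f = 2π·148 = 929.9 rad/s.
Step 2 — Component impedances:
  R: Z = R = 200 Ω
  L: Z = jωL = j·929.9·0.000732 = 0 + j0.6807 Ω
Step 3 — Series combination: Z_total = R + L = 200 + j0.6807 Ω = 200∠0.2° Ω.

Z = 200 + j0.6807 Ω = 200∠0.2° Ω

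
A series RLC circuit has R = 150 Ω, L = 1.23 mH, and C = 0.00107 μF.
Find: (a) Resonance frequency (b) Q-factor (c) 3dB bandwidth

Step 1 — Resonance: ω₀ = 1/√(LC) = 1/√(0.00123·1.07e-09) = 8.717e+05 rad/s.
Step 2 — f₀ = ω₀/(2π) = 1.387e+05 Hz.
Step 3 — Series Q: Q = ω₀L/R = 8.717e+05·0.00123/150 = 7.148.
Step 4 — Bandwidth: Δω = ω₀/Q = 1.22e+05 rad/s; BW = Δω/(2π) = 1.941e+04 Hz.

(a) f₀ = 1.387e+05 Hz  (b) Q = 7.148  (c) BW = 1.941e+04 Hz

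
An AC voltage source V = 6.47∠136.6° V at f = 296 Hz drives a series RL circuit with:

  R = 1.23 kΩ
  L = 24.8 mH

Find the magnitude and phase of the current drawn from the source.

Step 1 — Angular frequency: ω = 2π·f = 2π·296 = 1860 rad/s.
Step 2 — Component impedances:
  R: Z = R = 1230 Ω
  L: Z = jωL = j·1860·0.0248 = 0 + j46.12 Ω
Step 3 — Series combination: Z_total = R + L = 1230 + j46.12 Ω = 1231∠2.1° Ω.
Step 4 — Source phasor: V = 6.47∠136.6° V = -4.701 + j4.445 V.
Step 5 — Ohm's law: I = V / Z_total = (-4.701 + j4.445) / (1230 + j46.12) = -0.003681 + j0.003752 A.
Step 6 — Convert to polar: |I| = 0.005256 A, ∠I = 134.5°.

I = 0.005256∠134.5° A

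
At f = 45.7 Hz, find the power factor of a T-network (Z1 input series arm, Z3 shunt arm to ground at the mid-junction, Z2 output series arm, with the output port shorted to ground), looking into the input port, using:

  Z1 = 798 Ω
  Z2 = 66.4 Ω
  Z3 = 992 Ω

Step 1 — Angular frequency: ω = 2π·f = 2π·45.7 = 287.1 rad/s.
Step 2 — Component impedances:
  Z1: Z = R = 798 Ω
  Z2: Z = R = 66.4 Ω
  Z3: Z = R = 992 Ω
Step 3 — With the output port shorted to ground, the output series arm Z2 runs from the junction to ground; the shunt arm Z3 also runs from the junction to ground. They appear in parallel: Z3 || Z2 = 62.23 Ω.
Step 4 — Series with input arm Z1: Z_in = Z1 + (Z3 || Z2) = 860.2 Ω = 860.2∠0.0° Ω.
Step 5 — Power factor: PF = cos(φ) = Re(Z)/|Z| = 860.2/860.2 = 1.
Step 6 — Type: Im(Z) = 0 ⇒ unity (phase φ = 0.0°).

PF = 1 (unity, φ = 0.0°)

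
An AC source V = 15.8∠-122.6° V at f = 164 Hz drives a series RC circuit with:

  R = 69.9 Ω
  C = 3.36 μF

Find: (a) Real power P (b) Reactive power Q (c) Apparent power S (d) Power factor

Step 1 — Angular frequency: ω = 2π·f = 2π·164 = 1030 rad/s.
Step 2 — Component impedances:
  R: Z = R = 69.9 Ω
  C: Z = 1/(jωC) = -j/(ω·C) = 0 - j288.8 Ω
Step 3 — Series combination: Z_total = R + C = 69.9 - j288.8 Ω = 297.2∠-76.4° Ω.
Step 4 — Source phasor: V = 15.8∠-122.6° V = -8.513 - j13.31 V.
Step 5 — Current: I = V / Z = 0.0368 - j0.03838 A = 0.05317∠-46.2° A.
Step 6 — Complex power: S = V·I* = 0.1976 - j0.8165 VA.
Step 7 — Real power: P = Re(S) = 0.1976 W.
Step 8 — Reactive power: Q = Im(S) = -0.8165 VAR.
Step 9 — Apparent power: |S| = 0.8401 VA.
Step 10 — Power factor: PF = P/|S| = 0.2352 (leading).

(a) P = 0.1976 W  (b) Q = -0.8165 VAR  (c) S = 0.8401 VA  (d) PF = 0.2352 (leading)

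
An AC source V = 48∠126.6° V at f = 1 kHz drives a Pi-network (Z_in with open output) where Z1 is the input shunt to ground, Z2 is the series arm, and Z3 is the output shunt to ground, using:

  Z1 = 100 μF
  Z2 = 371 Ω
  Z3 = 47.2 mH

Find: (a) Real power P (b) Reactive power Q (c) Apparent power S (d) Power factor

Step 1 — Angular frequency: ω = 2π·f = 2π·1000 = 6283 rad/s.
Step 2 — Component impedances:
  Z1: Z = 1/(jωC) = -j/(ω·C) = 0 - j1.592 Ω
  Z2: Z = R = 371 Ω
  Z3: Z = jωL = j·6283·0.0472 = 0 + j296.6 Ω
Step 3 — With open output, the series arm Z2 and the output shunt Z3 appear in series to ground: Z2 + Z3 = 371 + j296.6 Ω.
Step 4 — Parallel with input shunt Z1: Z_in = Z1 || (Z2 + Z3) = 0.004183 - j1.595 Ω = 1.595∠-89.8° Ω.
Step 5 — Source phasor: V = 48∠126.6° V = -28.62 + j38.54 V.
Step 6 — Current: I = V / Z = -24.21 - j17.88 A = 30.1∠-143.6° A.
Step 7 — Complex power: S = V·I* = 3.789 - j1445 VA.
Step 8 — Real power: P = Re(S) = 3.789 W.
Step 9 — Reactive power: Q = Im(S) = -1445 VAR.
Step 10 — Apparent power: |S| = 1445 VA.
Step 11 — Power factor: PF = P/|S| = 0.002623 (leading).

(a) P = 3.789 W  (b) Q = -1445 VAR  (c) S = 1445 VA  (d) PF = 0.002623 (leading)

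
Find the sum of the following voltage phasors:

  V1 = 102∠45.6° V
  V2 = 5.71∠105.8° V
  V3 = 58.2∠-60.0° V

Step 1 — Convert each phasor to rectangular form:
  V1 = 102·(cos(45.6°) + j·sin(45.6°)) = 71.37 + j72.88 V
  V2 = 5.71·(cos(105.8°) + j·sin(105.8°)) = -1.555 + j5.494 V
  V3 = 58.2·(cos(-60.0°) + j·sin(-60.0°)) = 29.1 - j50.4 V
Step 2 — Sum components: V_total = 98.91 + j27.97 V.
Step 3 — Convert to polar: |V_total| = 102.8 V, ∠V_total = 15.8°.

V_total = 102.8∠15.8° V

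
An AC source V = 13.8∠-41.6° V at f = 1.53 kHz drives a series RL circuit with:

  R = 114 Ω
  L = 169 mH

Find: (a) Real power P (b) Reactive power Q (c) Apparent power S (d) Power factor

Step 1 — Angular frequency: ω = 2π·f = 2π·1530 = 9613 rad/s.
Step 2 — Component impedances:
  R: Z = R = 114 Ω
  L: Z = jωL = j·9613·0.169 = 0 + j1625 Ω
Step 3 — Series combination: Z_total = R + L = 114 + j1625 Ω = 1629∠86.0° Ω.
Step 4 — Source phasor: V = 13.8∠-41.6° V = 10.32 - j9.162 V.
Step 5 — Current: I = V / Z = -0.005168 - j0.006715 A = 0.008473∠-127.6° A.
Step 6 — Complex power: S = V·I* = 0.008185 + j0.1166 VA.
Step 7 — Real power: P = Re(S) = 0.008185 W.
Step 8 — Reactive power: Q = Im(S) = 0.1166 VAR.
Step 9 — Apparent power: |S| = 0.1169 VA.
Step 10 — Power factor: PF = P/|S| = 0.07 (lagging).

(a) P = 0.008185 W  (b) Q = 0.1166 VAR  (c) S = 0.1169 VA  (d) PF = 0.07 (lagging)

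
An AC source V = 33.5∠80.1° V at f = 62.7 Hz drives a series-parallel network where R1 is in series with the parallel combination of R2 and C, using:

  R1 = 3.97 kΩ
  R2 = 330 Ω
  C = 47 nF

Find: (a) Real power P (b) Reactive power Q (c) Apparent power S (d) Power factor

Step 1 — Angular frequency: ω = 2π·f = 2π·62.7 = 394 rad/s.
Step 2 — Component impedances:
  R1: Z = R = 3970 Ω
  R2: Z = R = 330 Ω
  C: Z = 1/(jωC) = -j/(ω·C) = 0 - j5.401e+04 Ω
Step 3 — Parallel branch: R2 || C = 1/(1/R2 + 1/C) = 330 - j2.016 Ω.
Step 4 — Series with R1: Z_total = R1 + (R2 || C) = 4300 - j2.016 Ω = 4300∠-0.0° Ω.
Step 5 — Source phasor: V = 33.5∠80.1° V = 5.76 + j33 V.
Step 6 — Current: I = V / Z = 0.001336 + j0.007675 A = 0.007791∠80.1° A.
Step 7 — Complex power: S = V·I* = 0.261 - j0.0001224 VA.
Step 8 — Real power: P = Re(S) = 0.261 W.
Step 9 — Reactive power: Q = Im(S) = -0.0001224 VAR.
Step 10 — Apparent power: |S| = 0.261 VA.
Step 11 — Power factor: PF = P/|S| = 1 (leading).

(a) P = 0.261 W  (b) Q = -0.0001224 VAR  (c) S = 0.261 VA  (d) PF = 1 (leading)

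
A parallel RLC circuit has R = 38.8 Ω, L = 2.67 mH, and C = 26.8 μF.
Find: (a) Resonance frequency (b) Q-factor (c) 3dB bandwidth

Step 1 — Resonance: ω₀ = 1/√(LC) = 1/√(0.00267·2.68e-05) = 3738 rad/s.
Step 2 — f₀ = ω₀/(2π) = 595 Hz.
Step 3 — Parallel Q: Q = R/(ω₀L) = 38.8/(3738·0.00267) = 3.887.
Step 4 — Bandwidth: Δω = ω₀/Q = 961.7 rad/s; BW = Δω/(2π) = 153.1 Hz.

(a) f₀ = 595 Hz  (b) Q = 3.887  (c) BW = 153.1 Hz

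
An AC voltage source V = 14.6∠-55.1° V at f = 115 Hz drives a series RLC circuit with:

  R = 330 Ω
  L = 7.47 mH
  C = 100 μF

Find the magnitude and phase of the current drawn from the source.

Step 1 — Angular frequency: ω = 2π·f = 2π·115 = 722.6 rad/s.
Step 2 — Component impedances:
  R: Z = R = 330 Ω
  L: Z = jωL = j·722.6·0.00747 = 0 + j5.398 Ω
  C: Z = 1/(jωC) = -j/(ω·C) = 0 - j13.84 Ω
Step 3 — Series combination: Z_total = R + L + C = 330 - j8.442 Ω = 330.1∠-1.5° Ω.
Step 4 — Source phasor: V = 14.6∠-55.1° V = 8.353 - j11.97 V.
Step 5 — Ohm's law: I = V / Z_total = (8.353 - j11.97) / (330 - j8.442) = 0.02622 - j0.03561 A.
Step 6 — Convert to polar: |I| = 0.04423 A, ∠I = -53.6°.

I = 0.04423∠-53.6° A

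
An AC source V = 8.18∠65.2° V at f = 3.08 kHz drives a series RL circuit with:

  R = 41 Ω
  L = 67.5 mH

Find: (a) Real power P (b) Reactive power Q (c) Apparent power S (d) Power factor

Step 1 — Angular frequency: ω = 2π·f = 2π·3080 = 1.935e+04 rad/s.
Step 2 — Component impedances:
  R: Z = R = 41 Ω
  L: Z = jωL = j·1.935e+04·0.0675 = 0 + j1306 Ω
Step 3 — Series combination: Z_total = R + L = 41 + j1306 Ω = 1307∠88.2° Ω.
Step 4 — Source phasor: V = 8.18∠65.2° V = 3.431 + j7.426 V.
Step 5 — Current: I = V / Z = 0.005761 - j0.002446 A = 0.006259∠-23.0° A.
Step 6 — Complex power: S = V·I* = 0.001606 + j0.05117 VA.
Step 7 — Real power: P = Re(S) = 0.001606 W.
Step 8 — Reactive power: Q = Im(S) = 0.05117 VAR.
Step 9 — Apparent power: |S| = 0.0512 VA.
Step 10 — Power factor: PF = P/|S| = 0.03137 (lagging).

(a) P = 0.001606 W  (b) Q = 0.05117 VAR  (c) S = 0.0512 VA  (d) PF = 0.03137 (lagging)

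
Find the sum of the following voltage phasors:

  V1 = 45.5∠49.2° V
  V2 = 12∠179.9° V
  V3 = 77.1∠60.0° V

Step 1 — Convert each phasor to rectangular form:
  V1 = 45.5·(cos(49.2°) + j·sin(49.2°)) = 29.73 + j34.44 V
  V2 = 12·(cos(179.9°) + j·sin(179.9°)) = -12 + j0.02094 V
  V3 = 77.1·(cos(60.0°) + j·sin(60.0°)) = 38.55 + j66.77 V
Step 2 — Sum components: V_total = 56.28 + j101.2 V.
Step 3 — Convert to polar: |V_total| = 115.8 V, ∠V_total = 60.9°.

V_total = 115.8∠60.9° V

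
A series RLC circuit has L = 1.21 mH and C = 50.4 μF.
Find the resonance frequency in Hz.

Step 1 — Resonance condition Im(Z)=0 gives ω₀ = 1/√(LC).
Step 2 — ω₀ = 1/√(0.00121·5.04e-05) = 4049 rad/s.
Step 3 — f₀ = ω₀/(2π) = 644.5 Hz.

f₀ = 644.5 Hz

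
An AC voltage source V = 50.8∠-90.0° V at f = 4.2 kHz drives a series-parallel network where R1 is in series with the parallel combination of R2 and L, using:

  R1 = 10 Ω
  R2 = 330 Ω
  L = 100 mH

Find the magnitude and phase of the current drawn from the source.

Step 1 — Angular frequency: ω = 2π·f = 2π·4200 = 2.639e+04 rad/s.
Step 2 — Component impedances:
  R1: Z = R = 10 Ω
  R2: Z = R = 330 Ω
  L: Z = jωL = j·2.639e+04·0.1 = 0 + j2639 Ω
Step 3 — Parallel branch: R2 || L = 1/(1/R2 + 1/L) = 324.9 + j40.63 Ω.
Step 4 — Series with R1: Z_total = R1 + (R2 || L) = 334.9 + j40.63 Ω = 337.4∠6.9° Ω.
Step 5 — Source phasor: V = 50.8∠-90.0° V = 0 - j50.8 V.
Step 6 — Ohm's law: I = V / Z_total = (0 - j50.8) / (334.9 + j40.63) = -0.01813 - j0.1495 A.
Step 7 — Convert to polar: |I| = 0.1506 A, ∠I = -96.9°.

I = 0.1506∠-96.9° A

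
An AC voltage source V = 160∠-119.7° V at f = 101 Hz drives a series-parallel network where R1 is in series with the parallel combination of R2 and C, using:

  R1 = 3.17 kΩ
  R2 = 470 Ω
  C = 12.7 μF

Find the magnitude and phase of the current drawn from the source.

Step 1 — Angular frequency: ω = 2π·f = 2π·101 = 634.6 rad/s.
Step 2 — Component impedances:
  R1: Z = R = 3170 Ω
  R2: Z = R = 470 Ω
  C: Z = 1/(jωC) = -j/(ω·C) = 0 - j124.1 Ω
Step 3 — Parallel branch: R2 || C = 1/(1/R2 + 1/C) = 30.62 - j116 Ω.
Step 4 — Series with R1: Z_total = R1 + (R2 || C) = 3201 - j116 Ω = 3203∠-2.1° Ω.
Step 5 — Source phasor: V = 160∠-119.7° V = -79.27 - j139 V.
Step 6 — Ohm's law: I = V / Z_total = (-79.27 - j139) / (3201 - j116) = -0.02316 - j0.04426 A.
Step 7 — Convert to polar: |I| = 0.04996 A, ∠I = -117.6°.

I = 0.04996∠-117.6° A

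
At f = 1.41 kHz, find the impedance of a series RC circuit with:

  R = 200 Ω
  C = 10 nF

Step 1 — Angular frequency: ω = 2π·f = 2π·1410 = 8859 rad/s.
Step 2 — Component impedances:
  R: Z = R = 200 Ω
  C: Z = 1/(jωC) = -j/(ω·C) = 0 - j1.129e+04 Ω
Step 3 — Series combination: Z_total = R + C = 200 - j1.129e+04 Ω = 1.129e+04∠-89.0° Ω.

Z = 200 - j1.129e+04 Ω = 1.129e+04∠-89.0° Ω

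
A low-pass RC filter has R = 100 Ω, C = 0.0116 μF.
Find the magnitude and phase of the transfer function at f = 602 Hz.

Step 1 — Angular frequency: ω = 2π·602 = 3782 rad/s.
Step 2 — Transfer function: H(jω) = 1/(1 + jωRC).
Step 3 — Denominator: 1 + jωRC = 1 + j·3782·100·1.16e-08 = 1 + j0.004388.
Step 4 — H = 1 - j0.004388.
Step 5 — Magnitude: |H| = 1 (-0.0 dB); phase: φ = -0.3°.

|H| = 1 (-0.0 dB), φ = -0.3°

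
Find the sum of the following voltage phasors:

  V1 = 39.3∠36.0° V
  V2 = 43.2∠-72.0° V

Step 1 — Convert each phasor to rectangular form:
  V1 = 39.3·(cos(36.0°) + j·sin(36.0°)) = 31.79 + j23.1 V
  V2 = 43.2·(cos(-72.0°) + j·sin(-72.0°)) = 13.35 - j41.09 V
Step 2 — Sum components: V_total = 45.14 - j17.99 V.
Step 3 — Convert to polar: |V_total| = 48.59 V, ∠V_total = -21.7°.

V_total = 48.59∠-21.7° V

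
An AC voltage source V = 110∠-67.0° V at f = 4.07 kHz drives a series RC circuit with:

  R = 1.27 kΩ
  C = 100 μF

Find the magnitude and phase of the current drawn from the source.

Step 1 — Angular frequency: ω = 2π·f = 2π·4070 = 2.557e+04 rad/s.
Step 2 — Component impedances:
  R: Z = R = 1270 Ω
  C: Z = 1/(jωC) = -j/(ω·C) = 0 - j0.391 Ω
Step 3 — Series combination: Z_total = R + C = 1270 - j0.391 Ω = 1270∠-0.0° Ω.
Step 4 — Source phasor: V = 110∠-67.0° V = 42.98 - j101.3 V.
Step 5 — Ohm's law: I = V / Z_total = (42.98 - j101.3) / (1270 - j0.391) = 0.03387 - j0.07972 A.
Step 6 — Convert to polar: |I| = 0.08661 A, ∠I = -67.0°.

I = 0.08661∠-67.0° A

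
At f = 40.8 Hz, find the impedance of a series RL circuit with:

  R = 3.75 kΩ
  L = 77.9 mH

Step 1 — Angular frequency: ω = 2π·f = 2π·40.8 = 256.4 rad/s.
Step 2 — Component impedances:
  R: Z = R = 3750 Ω
  L: Z = jωL = j·256.4·0.0779 = 0 + j19.97 Ω
Step 3 — Series combination: Z_total = R + L = 3750 + j19.97 Ω = 3750∠0.3° Ω.

Z = 3750 + j19.97 Ω = 3750∠0.3° Ω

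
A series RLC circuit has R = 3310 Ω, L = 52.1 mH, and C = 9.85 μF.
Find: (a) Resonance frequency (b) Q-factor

Step 1 — Resonance condition Im(Z)=0 gives ω₀ = 1/√(LC).
Step 2 — ω₀ = 1/√(0.0521·9.85e-06) = 1396 rad/s.
Step 3 — f₀ = ω₀/(2π) = 222.2 Hz.
Step 4 — Series Q: Q = ω₀L/R = 1396·0.0521/3310 = 0.02197.

(a) f₀ = 222.2 Hz  (b) Q = 0.02197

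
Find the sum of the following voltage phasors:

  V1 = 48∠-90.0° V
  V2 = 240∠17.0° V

Step 1 — Convert each phasor to rectangular form:
  V1 = 48·(cos(-90.0°) + j·sin(-90.0°)) = 0 - j48 V
  V2 = 240·(cos(17.0°) + j·sin(17.0°)) = 229.5 + j70.17 V
Step 2 — Sum components: V_total = 229.5 + j22.17 V.
Step 3 — Convert to polar: |V_total| = 230.6 V, ∠V_total = 5.5°.

V_total = 230.6∠5.5° V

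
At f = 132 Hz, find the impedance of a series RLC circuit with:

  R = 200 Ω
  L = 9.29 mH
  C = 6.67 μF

Step 1 — Angular frequency: ω = 2π·f = 2π·132 = 829.4 rad/s.
Step 2 — Component impedances:
  R: Z = R = 200 Ω
  L: Z = jωL = j·829.4·0.00929 = 0 + j7.705 Ω
  C: Z = 1/(jωC) = -j/(ω·C) = 0 - j180.8 Ω
Step 3 — Series combination: Z_total = R + L + C = 200 - j173.1 Ω = 264.5∠-40.9° Ω.

Z = 200 - j173.1 Ω = 264.5∠-40.9° Ω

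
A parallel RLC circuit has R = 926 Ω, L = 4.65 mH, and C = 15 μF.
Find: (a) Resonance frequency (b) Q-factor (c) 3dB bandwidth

Step 1 — Resonance: ω₀ = 1/√(LC) = 1/√(0.00465·1.5e-05) = 3786 rad/s.
Step 2 — f₀ = ω₀/(2π) = 602.6 Hz.
Step 3 — Parallel Q: Q = R/(ω₀L) = 926/(3786·0.00465) = 52.59.
Step 4 — Bandwidth: Δω = ω₀/Q = 71.99 rad/s; BW = Δω/(2π) = 11.46 Hz.

(a) f₀ = 602.6 Hz  (b) Q = 52.59  (c) BW = 11.46 Hz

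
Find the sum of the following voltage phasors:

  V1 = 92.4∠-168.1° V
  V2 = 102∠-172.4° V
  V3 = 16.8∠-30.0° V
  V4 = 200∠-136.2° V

Step 1 — Convert each phasor to rectangular form:
  V1 = 92.4·(cos(-168.1°) + j·sin(-168.1°)) = -90.41 - j19.05 V
  V2 = 102·(cos(-172.4°) + j·sin(-172.4°)) = -101.1 - j13.49 V
  V3 = 16.8·(cos(-30.0°) + j·sin(-30.0°)) = 14.55 - j8.4 V
  V4 = 200·(cos(-136.2°) + j·sin(-136.2°)) = -144.4 - j138.4 V
Step 2 — Sum components: V_total = -321.3 - j179.4 V.
Step 3 — Convert to polar: |V_total| = 368 V, ∠V_total = -150.8°.

V_total = 368∠-150.8° V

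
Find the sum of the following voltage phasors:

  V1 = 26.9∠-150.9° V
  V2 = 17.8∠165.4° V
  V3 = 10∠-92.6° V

Step 1 — Convert each phasor to rectangular form:
  V1 = 26.9·(cos(-150.9°) + j·sin(-150.9°)) = -23.5 - j13.08 V
  V2 = 17.8·(cos(165.4°) + j·sin(165.4°)) = -17.23 + j4.487 V
  V3 = 10·(cos(-92.6°) + j·sin(-92.6°)) = -0.4536 - j9.99 V
Step 2 — Sum components: V_total = -41.18 - j18.59 V.
Step 3 — Convert to polar: |V_total| = 45.18 V, ∠V_total = -155.7°.

V_total = 45.18∠-155.7° V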